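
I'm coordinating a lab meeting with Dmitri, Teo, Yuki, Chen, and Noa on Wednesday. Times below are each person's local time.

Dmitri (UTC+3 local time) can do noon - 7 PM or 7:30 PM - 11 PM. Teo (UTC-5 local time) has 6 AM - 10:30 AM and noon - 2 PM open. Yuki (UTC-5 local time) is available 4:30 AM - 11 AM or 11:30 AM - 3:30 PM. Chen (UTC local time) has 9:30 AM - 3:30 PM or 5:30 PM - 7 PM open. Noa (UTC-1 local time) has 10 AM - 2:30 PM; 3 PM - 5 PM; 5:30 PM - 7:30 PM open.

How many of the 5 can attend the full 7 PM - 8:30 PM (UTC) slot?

2

Dmitri in UTC: 09:00-16:00, 16:30-20:00 (subtract 3h to convert from UTC+3).
Teo in UTC: 11:00-15:30, 17:00-19:00 (add 5h to convert from UTC-5).
Yuki in UTC: 09:30-16:00, 16:30-20:30 (add 5h to convert from UTC-5).
Chen in UTC: 09:30-15:30, 17:30-19:00.
Noa in UTC: 11:00-15:30, 16:00-18:00, 18:30-20:30 (add 1h to convert from UTC-1).
Yuki and Noa can make the full 19:00-20:30 slot — that's 2.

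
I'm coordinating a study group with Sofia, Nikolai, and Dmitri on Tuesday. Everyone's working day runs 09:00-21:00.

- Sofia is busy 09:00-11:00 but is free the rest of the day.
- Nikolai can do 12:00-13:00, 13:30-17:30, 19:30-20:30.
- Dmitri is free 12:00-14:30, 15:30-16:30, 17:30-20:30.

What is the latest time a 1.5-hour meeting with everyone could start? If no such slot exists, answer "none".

Sofia free: 11:00-21:00 (invert busy blocks within the working day).
Nikolai free: 12:00-13:00, 13:30-17:30, 19:30-20:30.
Dmitri free: 12:00-14:30, 15:30-16:30, 17:30-20:30.
Sofia ∩ Nikolai: 12:00-13:00, 13:30-17:30, 19:30-20:30.
Sofia ∩ Nikolai ∩ Dmitri: 12:00-13:00, 13:30-14:30, 15:30-16:30, 19:30-20:30.
So the common availability across everyone is 12:00-13:00, 13:30-14:30, 15:30-16:30, 19:30-20:30.
No common window is at least 90 minutes long.

none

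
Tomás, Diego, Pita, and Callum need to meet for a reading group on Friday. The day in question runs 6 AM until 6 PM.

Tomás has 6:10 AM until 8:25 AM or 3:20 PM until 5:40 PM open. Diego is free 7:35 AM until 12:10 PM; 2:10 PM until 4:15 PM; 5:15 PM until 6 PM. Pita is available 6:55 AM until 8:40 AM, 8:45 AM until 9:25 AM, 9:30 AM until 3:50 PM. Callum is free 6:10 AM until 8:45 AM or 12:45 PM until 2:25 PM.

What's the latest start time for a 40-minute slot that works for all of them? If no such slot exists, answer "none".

07:45

Tomás ∩ Diego: 07:35-08:25, 15:20-16:15, 17:15-17:40.
Tomás ∩ Diego ∩ Pita: 07:35-08:25, 15:20-15:50.
Tomás ∩ Diego ∩ Pita ∩ Callum: 07:35-08:25.
The last common window of at least 40 minutes is 07:35-08:25; a 40-minute meeting can start as late as 07:45 and still end by 08:25.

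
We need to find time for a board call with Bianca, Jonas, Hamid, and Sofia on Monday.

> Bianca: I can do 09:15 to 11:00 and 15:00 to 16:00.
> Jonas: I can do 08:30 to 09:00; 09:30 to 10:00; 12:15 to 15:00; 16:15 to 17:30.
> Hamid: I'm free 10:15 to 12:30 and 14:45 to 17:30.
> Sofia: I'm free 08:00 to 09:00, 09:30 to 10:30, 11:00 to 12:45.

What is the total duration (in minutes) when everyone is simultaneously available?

Bianca ∩ Jonas: 09:30-10:00.
Bianca ∩ Jonas ∩ Hamid: ∅.
Bianca ∩ Jonas ∩ Hamid ∩ Sofia: ∅.
There is no time when everyone is free.
There is no common window, so the total is 0 minutes.

0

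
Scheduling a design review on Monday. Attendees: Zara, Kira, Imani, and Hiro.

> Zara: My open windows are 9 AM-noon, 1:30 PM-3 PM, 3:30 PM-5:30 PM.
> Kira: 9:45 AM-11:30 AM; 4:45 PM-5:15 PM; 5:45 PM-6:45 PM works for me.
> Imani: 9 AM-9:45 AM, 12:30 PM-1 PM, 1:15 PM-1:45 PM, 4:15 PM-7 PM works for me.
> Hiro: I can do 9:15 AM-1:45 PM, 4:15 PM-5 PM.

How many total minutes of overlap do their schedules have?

15

Zara ∩ Kira: 09:45-11:30, 16:45-17:15.
Zara ∩ Kira ∩ Imani: 16:45-17:15.
Zara ∩ Kira ∩ Imani ∩ Hiro: 16:45-17:00.
That's a single block of 15 minutes.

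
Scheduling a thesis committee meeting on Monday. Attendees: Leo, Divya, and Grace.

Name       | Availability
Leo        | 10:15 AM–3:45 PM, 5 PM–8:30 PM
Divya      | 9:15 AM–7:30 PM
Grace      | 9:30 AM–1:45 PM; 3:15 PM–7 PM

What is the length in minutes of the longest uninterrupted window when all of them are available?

Leo ∩ Divya: 10:15-15:45, 17:00-19:30.
Leo ∩ Divya ∩ Grace: 10:15-13:45, 15:15-15:45, 17:00-19:00.
The longest is 10:15-13:45 at 210 minutes.

210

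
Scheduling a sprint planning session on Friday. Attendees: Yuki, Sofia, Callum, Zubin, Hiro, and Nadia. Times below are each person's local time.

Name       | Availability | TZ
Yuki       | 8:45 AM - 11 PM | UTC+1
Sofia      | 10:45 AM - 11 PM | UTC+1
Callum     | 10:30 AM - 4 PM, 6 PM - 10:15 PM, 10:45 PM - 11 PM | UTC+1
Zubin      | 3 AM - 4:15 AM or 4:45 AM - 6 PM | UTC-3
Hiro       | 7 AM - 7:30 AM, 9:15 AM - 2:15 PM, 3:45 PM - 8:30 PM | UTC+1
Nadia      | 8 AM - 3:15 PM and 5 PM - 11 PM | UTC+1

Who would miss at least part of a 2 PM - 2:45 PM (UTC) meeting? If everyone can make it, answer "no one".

Yuki in UTC: 07:45-22:00 (subtract 1h to convert from UTC+1).
Sofia in UTC: 09:45-22:00 (subtract 1h to convert from UTC+1).
Callum in UTC: 09:30-15:00, 17:00-21:15, 21:45-22:00 (subtract 1h to convert from UTC+1).
Zubin in UTC: 06:00-07:15, 07:45-21:00 (add 3h to convert from UTC-3).
Hiro in UTC: 06:00-06:30, 08:15-13:15, 14:45-19:30 (subtract 1h to convert from UTC+1).
Nadia in UTC: 07:00-14:15, 16:00-22:00 (subtract 1h to convert from UTC+1).
Yuki: free for 14:00-14:45. Sofia: free for 14:00-14:45. Callum: free for 14:00-14:45. Zubin: free for 14:00-14:45. Hiro: not fully free for 14:00-14:45. Nadia: not fully free for 14:00-14:45.

Hiro, Nadia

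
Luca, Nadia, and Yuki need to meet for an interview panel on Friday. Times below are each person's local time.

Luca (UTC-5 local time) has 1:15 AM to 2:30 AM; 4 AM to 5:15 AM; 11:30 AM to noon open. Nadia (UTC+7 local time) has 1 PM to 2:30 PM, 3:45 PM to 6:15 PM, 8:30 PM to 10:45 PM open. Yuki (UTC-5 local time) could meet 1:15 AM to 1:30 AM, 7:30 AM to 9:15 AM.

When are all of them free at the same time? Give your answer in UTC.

Luca in UTC: 06:15-07:30, 09:00-10:15, 16:30-17:00 (add 5h to convert from UTC-5).
Nadia in UTC: 06:00-07:30, 08:45-11:15, 13:30-15:45 (subtract 7h to convert from UTC+7).
Yuki in UTC: 06:15-06:30, 12:30-14:15 (add 5h to convert from UTC-5).
Luca ∩ Nadia: 06:15-07:30, 09:00-10:15.
Luca ∩ Nadia ∩ Yuki: 06:15-06:30.
So the common availability across everyone is 06:15-06:30.

06:15-06:30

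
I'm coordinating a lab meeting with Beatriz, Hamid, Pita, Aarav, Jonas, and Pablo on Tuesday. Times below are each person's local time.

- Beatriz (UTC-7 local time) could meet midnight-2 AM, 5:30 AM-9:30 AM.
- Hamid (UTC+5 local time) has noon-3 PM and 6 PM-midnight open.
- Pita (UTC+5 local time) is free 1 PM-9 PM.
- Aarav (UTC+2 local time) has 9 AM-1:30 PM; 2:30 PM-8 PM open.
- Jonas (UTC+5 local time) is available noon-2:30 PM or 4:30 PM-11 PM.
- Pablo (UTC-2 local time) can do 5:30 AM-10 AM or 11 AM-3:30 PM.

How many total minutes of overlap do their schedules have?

Beatriz in UTC: 07:00-09:00, 12:30-16:30 (add 7h to convert from UTC-7).
Hamid in UTC: 07:00-10:00, 13:00-19:00 (subtract 5h to convert from UTC+5).
Pita in UTC: 08:00-16:00 (subtract 5h to convert from UTC+5).
Aarav in UTC: 07:00-11:30, 12:30-18:00 (subtract 2h to convert from UTC+2).
Jonas in UTC: 07:00-09:30, 11:30-18:00 (subtract 5h to convert from UTC+5).
Pablo in UTC: 07:30-12:00, 13:00-17:30 (add 2h to convert from UTC-2).
Beatriz ∩ Hamid: 07:00-09:00, 13:00-16:30.
Beatriz ∩ Hamid ∩ Pita: 08:00-09:00, 13:00-16:00.
Beatriz ∩ Hamid ∩ Pita ∩ Aarav: 08:00-09:00, 13:00-16:00.
Beatriz ∩ Hamid ∩ Pita ∩ Aarav ∩ Jonas: 08:00-09:00, 13:00-16:00.
Beatriz ∩ Hamid ∩ Pita ∩ Aarav ∩ Jonas ∩ Pablo: 08:00-09:00, 13:00-16:00.
Those are the intersection windows.
Summing the common windows: 60 + 180 = 240 minutes.

240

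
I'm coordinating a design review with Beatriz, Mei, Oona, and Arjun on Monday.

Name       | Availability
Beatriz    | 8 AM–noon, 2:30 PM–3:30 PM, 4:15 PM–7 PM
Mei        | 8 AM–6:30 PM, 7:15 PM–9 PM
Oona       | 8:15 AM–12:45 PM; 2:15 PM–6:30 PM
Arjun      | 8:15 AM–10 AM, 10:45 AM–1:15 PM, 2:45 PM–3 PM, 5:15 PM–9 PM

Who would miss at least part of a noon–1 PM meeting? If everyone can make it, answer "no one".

Beatriz, Oona

Beatriz: not fully free for 12:00-13:00. Mei: free for 12:00-13:00. Oona: not fully free for 12:00-13:00. Arjun: free for 12:00-13:00.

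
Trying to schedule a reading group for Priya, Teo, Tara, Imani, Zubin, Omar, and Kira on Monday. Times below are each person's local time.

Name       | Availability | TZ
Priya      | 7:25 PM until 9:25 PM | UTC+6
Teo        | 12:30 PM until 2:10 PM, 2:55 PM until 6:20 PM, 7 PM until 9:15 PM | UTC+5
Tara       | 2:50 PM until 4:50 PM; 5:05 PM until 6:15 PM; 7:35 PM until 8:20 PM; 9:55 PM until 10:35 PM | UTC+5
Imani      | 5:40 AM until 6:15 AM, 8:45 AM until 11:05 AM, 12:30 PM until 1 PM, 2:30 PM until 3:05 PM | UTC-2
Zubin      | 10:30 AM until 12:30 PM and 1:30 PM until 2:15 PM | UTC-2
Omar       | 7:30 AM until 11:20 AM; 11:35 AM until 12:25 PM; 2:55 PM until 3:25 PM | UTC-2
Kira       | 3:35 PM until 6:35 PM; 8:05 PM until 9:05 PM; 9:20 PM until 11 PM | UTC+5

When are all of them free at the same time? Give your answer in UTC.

Priya in UTC: 13:25-15:25 (subtract 6h to convert from UTC+6).
Teo in UTC: 07:30-09:10, 09:55-13:20, 14:00-16:15 (subtract 5h to convert from UTC+5).
Tara in UTC: 09:50-11:50, 12:05-13:15, 14:35-15:20, 16:55-17:35 (subtract 5h to convert from UTC+5).
Imani in UTC: 07:40-08:15, 10:45-13:05, 14:30-15:00, 16:30-17:05 (add 2h to convert from UTC-2).
Zubin in UTC: 12:30-14:30, 15:30-16:15 (add 2h to convert from UTC-2).
Omar in UTC: 09:30-13:20, 13:35-14:25, 16:55-17:25 (add 2h to convert from UTC-2).
Kira in UTC: 10:35-13:35, 15:05-16:05, 16:20-18:00 (subtract 5h to convert from UTC+5).
Priya ∩ Teo: 14:00-15:25.
Priya ∩ Teo ∩ Tara: 14:35-15:20.
Priya ∩ Teo ∩ Tara ∩ Imani: 14:35-15:00.
Priya ∩ Teo ∩ Tara ∩ Imani ∩ Zubin: ∅.
Priya ∩ Teo ∩ Tara ∩ Imani ∩ Zubin ∩ Omar: ∅.
Priya ∩ Teo ∩ Tara ∩ Imani ∩ Zubin ∩ Omar ∩ Kira: ∅.
There is no time when everyone is free.

none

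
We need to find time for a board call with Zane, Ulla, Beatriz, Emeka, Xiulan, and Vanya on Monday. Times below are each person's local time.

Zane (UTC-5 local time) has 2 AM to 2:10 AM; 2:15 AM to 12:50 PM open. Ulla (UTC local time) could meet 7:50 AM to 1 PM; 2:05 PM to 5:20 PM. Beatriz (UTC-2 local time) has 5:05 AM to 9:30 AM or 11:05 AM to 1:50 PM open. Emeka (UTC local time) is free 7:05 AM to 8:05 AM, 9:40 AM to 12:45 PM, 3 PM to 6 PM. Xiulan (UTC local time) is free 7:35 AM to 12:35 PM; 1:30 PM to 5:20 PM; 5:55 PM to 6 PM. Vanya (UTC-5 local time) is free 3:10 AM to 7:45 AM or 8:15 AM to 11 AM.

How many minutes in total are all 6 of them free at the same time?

Zane in UTC: 07:00-07:10, 07:15-17:50 (add 5h to convert from UTC-5).
Ulla in UTC: 07:50-13:00, 14:05-17:20.
Beatriz in UTC: 07:05-11:30, 13:05-15:50 (add 2h to convert from UTC-2).
Emeka in UTC: 07:05-08:05, 09:40-12:45, 15:00-18:00.
Xiulan in UTC: 07:35-12:35, 13:30-17:20, 17:55-18:00.
Vanya in UTC: 08:10-12:45, 13:15-16:00 (add 5h to convert from UTC-5).
Zane ∩ Ulla: 07:50-13:00, 14:05-17:20.
Zane ∩ Ulla ∩ Beatriz: 07:50-11:30, 14:05-15:50.
Zane ∩ Ulla ∩ Beatriz ∩ Emeka: 07:50-08:05, 09:40-11:30, 15:00-15:50.
Zane ∩ Ulla ∩ Beatriz ∩ Emeka ∩ Xiulan: 07:50-08:05, 09:40-11:30, 15:00-15:50.
Zane ∩ Ulla ∩ Beatriz ∩ Emeka ∩ Xiulan ∩ Vanya: 09:40-11:30, 15:00-15:50.
Those are the intersection windows.
Summing the common windows: 110 + 50 = 160 minutes.

160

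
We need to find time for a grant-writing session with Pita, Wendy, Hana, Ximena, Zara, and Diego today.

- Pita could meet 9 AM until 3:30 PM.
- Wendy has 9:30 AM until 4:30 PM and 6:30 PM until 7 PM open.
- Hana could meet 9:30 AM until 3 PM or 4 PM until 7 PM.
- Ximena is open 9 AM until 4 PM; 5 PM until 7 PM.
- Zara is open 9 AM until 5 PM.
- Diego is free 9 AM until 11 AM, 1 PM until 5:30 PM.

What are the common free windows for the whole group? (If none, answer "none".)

09:30-11:00, 13:00-15:00

Pita ∩ Wendy: 09:30-15:30.
Pita ∩ Wendy ∩ Hana: 09:30-15:00.
Pita ∩ Wendy ∩ Hana ∩ Ximena: 09:30-15:00.
Pita ∩ Wendy ∩ Hana ∩ Ximena ∩ Zara: 09:30-15:00.
Pita ∩ Wendy ∩ Hana ∩ Ximena ∩ Zara ∩ Diego: 09:30-11:00, 13:00-15:00.
So the common availability across everyone is 09:30-11:00, 13:00-15:00.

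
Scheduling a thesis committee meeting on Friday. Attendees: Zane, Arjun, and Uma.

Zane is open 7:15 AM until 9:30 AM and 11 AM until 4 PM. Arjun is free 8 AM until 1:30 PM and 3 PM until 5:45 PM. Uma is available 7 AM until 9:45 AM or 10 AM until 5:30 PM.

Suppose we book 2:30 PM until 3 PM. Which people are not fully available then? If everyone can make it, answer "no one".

Arjun

Zane: free for 14:30-15:00. Arjun: not fully free for 14:30-15:00. Uma: free for 14:30-15:00.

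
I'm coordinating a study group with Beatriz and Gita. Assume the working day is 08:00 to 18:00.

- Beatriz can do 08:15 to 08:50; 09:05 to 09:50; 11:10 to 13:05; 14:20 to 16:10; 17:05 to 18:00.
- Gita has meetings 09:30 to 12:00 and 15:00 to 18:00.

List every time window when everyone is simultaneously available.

Beatriz free: 08:15-08:50, 09:05-09:50, 11:10-13:05, 14:20-16:10, 17:05-18:00.
Gita free: 08:00-09:30, 12:00-15:00 (invert busy blocks within the working day).
Beatriz ∩ Gita: 08:15-08:50, 09:05-09:30, 12:00-13:05, 14:20-15:00.

08:15-08:50, 09:05-09:30, 12:00-13:05, 14:20-15:00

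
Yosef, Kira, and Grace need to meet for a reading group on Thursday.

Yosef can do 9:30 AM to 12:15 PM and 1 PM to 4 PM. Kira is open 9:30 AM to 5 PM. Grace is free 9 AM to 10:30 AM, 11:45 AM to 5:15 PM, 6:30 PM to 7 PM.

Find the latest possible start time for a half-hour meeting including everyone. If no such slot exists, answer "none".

15:30

Yosef ∩ Kira: 09:30-12:15, 13:00-16:00.
Yosef ∩ Kira ∩ Grace: 09:30-10:30, 11:45-12:15, 13:00-16:00.
The last common window of at least 30 minutes is 13:00-16:00; a 30-minute meeting can start as late as 15:30 and still end by 16:00.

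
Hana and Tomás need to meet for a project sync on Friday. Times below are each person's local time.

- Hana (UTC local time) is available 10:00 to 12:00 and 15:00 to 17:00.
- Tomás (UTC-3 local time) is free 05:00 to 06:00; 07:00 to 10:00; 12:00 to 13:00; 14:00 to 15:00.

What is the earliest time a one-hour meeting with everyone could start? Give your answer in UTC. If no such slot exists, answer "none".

Hana in UTC: 10:00-12:00, 15:00-17:00.
Tomás in UTC: 08:00-09:00, 10:00-13:00, 15:00-16:00, 17:00-18:00 (add 3h to convert from UTC-3).
Hana ∩ Tomás: 10:00-12:00, 15:00-16:00.
The first common window of at least 60 minutes is 10:00-12:00, so the earliest start is 10:00.

10:00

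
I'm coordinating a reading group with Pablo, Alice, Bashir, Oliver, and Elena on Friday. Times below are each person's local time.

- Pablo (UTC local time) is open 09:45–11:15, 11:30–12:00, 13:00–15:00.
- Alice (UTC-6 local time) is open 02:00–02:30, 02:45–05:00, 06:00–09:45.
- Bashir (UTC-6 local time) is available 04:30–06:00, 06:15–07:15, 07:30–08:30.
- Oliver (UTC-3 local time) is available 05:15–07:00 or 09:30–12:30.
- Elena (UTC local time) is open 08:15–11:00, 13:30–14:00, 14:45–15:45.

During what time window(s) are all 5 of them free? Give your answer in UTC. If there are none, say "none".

Pablo in UTC: 09:45-11:15, 11:30-12:00, 13:00-15:00.
Alice in UTC: 08:00-08:30, 08:45-11:00, 12:00-15:45 (add 6h to convert from UTC-6).
Bashir in UTC: 10:30-12:00, 12:15-13:15, 13:30-14:30 (add 6h to convert from UTC-6).
Oliver in UTC: 08:15-10:00, 12:30-15:30 (add 3h to convert from UTC-3).
Elena in UTC: 08:15-11:00, 13:30-14:00, 14:45-15:45.
Pablo ∩ Alice: 09:45-11:00, 13:00-15:00.
Pablo ∩ Alice ∩ Bashir: 10:30-11:00, 13:00-13:15, 13:30-14:30.
Pablo ∩ Alice ∩ Bashir ∩ Oliver: 13:00-13:15, 13:30-14:30.
Pablo ∩ Alice ∩ Bashir ∩ Oliver ∩ Elena: 13:30-14:00.

13:30-14:00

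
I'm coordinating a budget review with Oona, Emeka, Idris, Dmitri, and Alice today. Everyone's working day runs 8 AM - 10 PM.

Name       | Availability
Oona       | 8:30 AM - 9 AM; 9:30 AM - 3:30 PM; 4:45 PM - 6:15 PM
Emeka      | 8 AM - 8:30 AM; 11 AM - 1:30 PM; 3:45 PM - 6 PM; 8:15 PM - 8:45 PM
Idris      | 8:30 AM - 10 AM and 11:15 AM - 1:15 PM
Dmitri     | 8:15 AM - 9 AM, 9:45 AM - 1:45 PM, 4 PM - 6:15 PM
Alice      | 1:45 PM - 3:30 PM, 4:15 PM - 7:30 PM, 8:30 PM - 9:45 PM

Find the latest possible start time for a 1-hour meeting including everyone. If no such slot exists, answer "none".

Oona ∩ Emeka: 11:00-13:30, 16:45-18:00.
Oona ∩ Emeka ∩ Idris: 11:15-13:15.
Oona ∩ Emeka ∩ Idris ∩ Dmitri: 11:15-13:15.
Oona ∩ Emeka ∩ Idris ∩ Dmitri ∩ Alice: ∅.
There is no time when everyone is free.
No common window is at least 60 minutes long.

none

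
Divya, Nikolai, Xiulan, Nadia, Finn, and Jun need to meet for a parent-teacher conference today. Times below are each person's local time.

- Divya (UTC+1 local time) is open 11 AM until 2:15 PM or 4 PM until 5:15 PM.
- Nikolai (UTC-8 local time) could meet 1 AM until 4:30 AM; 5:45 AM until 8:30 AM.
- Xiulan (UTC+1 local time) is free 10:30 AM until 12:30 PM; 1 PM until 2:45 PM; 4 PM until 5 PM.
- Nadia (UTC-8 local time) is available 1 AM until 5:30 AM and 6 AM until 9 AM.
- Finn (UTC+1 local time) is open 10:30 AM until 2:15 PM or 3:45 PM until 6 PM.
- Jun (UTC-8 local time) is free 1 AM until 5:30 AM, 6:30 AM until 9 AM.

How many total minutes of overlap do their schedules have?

Divya in UTC: 10:00-13:15, 15:00-16:15 (subtract 1h to convert from UTC+1).
Nikolai in UTC: 09:00-12:30, 13:45-16:30 (add 8h to convert from UTC-8).
Xiulan in UTC: 09:30-11:30, 12:00-13:45, 15:00-16:00 (subtract 1h to convert from UTC+1).
Nadia in UTC: 09:00-13:30, 14:00-17:00 (add 8h to convert from UTC-8).
Finn in UTC: 09:30-13:15, 14:45-17:00 (subtract 1h to convert from UTC+1).
Jun in UTC: 09:00-13:30, 14:30-17:00 (add 8h to convert from UTC-8).
Divya ∩ Nikolai: 10:00-12:30, 15:00-16:15.
Divya ∩ Nikolai ∩ Xiulan: 10:00-11:30, 12:00-12:30, 15:00-16:00.
Divya ∩ Nikolai ∩ Xiulan ∩ Nadia: 10:00-11:30, 12:00-12:30, 15:00-16:00.
Divya ∩ Nikolai ∩ Xiulan ∩ Nadia ∩ Finn: 10:00-11:30, 12:00-12:30, 15:00-16:00.
Divya ∩ Nikolai ∩ Xiulan ∩ Nadia ∩ Finn ∩ Jun: 10:00-11:30, 12:00-12:30, 15:00-16:00.
Those are the intersection windows.
Summing the common windows: 90 + 30 + 60 = 180 minutes.

180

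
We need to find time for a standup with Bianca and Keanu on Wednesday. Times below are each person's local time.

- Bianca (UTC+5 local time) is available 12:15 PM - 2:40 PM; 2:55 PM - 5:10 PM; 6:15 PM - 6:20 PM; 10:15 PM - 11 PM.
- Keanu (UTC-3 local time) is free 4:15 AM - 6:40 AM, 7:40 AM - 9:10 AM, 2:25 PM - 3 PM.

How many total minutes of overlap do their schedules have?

Bianca in UTC: 07:15-09:40, 09:55-12:10, 13:15-13:20, 17:15-18:00 (subtract 5h to convert from UTC+5).
Keanu in UTC: 07:15-09:40, 10:40-12:10, 17:25-18:00 (add 3h to convert from UTC-3).
Bianca ∩ Keanu: 07:15-09:40, 10:40-12:10, 17:25-18:00.
So the common availability across everyone is 07:15-09:40, 10:40-12:10, 17:25-18:00.
Summing the common windows: 145 + 90 + 35 = 270 minutes.

270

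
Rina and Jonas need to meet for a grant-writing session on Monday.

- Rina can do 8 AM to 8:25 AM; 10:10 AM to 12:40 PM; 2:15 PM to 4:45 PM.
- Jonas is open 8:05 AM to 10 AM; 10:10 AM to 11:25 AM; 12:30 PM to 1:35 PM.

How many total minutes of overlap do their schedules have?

Rina ∩ Jonas: 08:05-08:25, 10:10-11:25, 12:30-12:40.
Summing the common windows: 20 + 75 + 10 = 105 minutes.

105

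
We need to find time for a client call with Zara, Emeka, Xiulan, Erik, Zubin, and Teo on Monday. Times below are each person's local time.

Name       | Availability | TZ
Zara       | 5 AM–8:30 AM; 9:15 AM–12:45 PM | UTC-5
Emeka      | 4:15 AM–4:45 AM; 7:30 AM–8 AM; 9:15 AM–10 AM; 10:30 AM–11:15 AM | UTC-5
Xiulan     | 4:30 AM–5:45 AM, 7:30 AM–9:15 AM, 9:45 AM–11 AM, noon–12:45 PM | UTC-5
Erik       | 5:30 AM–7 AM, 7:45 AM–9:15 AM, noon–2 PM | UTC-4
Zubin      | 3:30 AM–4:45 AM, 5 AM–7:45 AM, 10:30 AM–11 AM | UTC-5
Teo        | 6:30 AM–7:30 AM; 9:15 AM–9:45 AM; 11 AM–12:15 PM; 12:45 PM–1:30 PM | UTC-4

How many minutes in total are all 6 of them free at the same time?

Zara in UTC: 10:00-13:30, 14:15-17:45 (add 5h to convert from UTC-5).
Emeka in UTC: 09:15-09:45, 12:30-13:00, 14:15-15:00, 15:30-16:15 (add 5h to convert from UTC-5).
Xiulan in UTC: 09:30-10:45, 12:30-14:15, 14:45-16:00, 17:00-17:45 (add 5h to convert from UTC-5).
Erik in UTC: 09:30-11:00, 11:45-13:15, 16:00-18:00 (add 4h to convert from UTC-4).
Zubin in UTC: 08:30-09:45, 10:00-12:45, 15:30-16:00 (add 5h to convert from UTC-5).
Teo in UTC: 10:30-11:30, 13:15-13:45, 15:00-16:15, 16:45-17:30 (add 4h to convert from UTC-4).
Zara ∩ Emeka: 12:30-13:00, 14:15-15:00, 15:30-16:15.
Zara ∩ Emeka ∩ Xiulan: 12:30-13:00, 14:45-15:00, 15:30-16:00.
Zara ∩ Emeka ∩ Xiulan ∩ Erik: 12:30-13:00.
Zara ∩ Emeka ∩ Xiulan ∩ Erik ∩ Zubin: 12:30-12:45.
Zara ∩ Emeka ∩ Xiulan ∩ Erik ∩ Zubin ∩ Teo: ∅.
There is no time when everyone is free.
There is no common window, so the total is 0 minutes.

0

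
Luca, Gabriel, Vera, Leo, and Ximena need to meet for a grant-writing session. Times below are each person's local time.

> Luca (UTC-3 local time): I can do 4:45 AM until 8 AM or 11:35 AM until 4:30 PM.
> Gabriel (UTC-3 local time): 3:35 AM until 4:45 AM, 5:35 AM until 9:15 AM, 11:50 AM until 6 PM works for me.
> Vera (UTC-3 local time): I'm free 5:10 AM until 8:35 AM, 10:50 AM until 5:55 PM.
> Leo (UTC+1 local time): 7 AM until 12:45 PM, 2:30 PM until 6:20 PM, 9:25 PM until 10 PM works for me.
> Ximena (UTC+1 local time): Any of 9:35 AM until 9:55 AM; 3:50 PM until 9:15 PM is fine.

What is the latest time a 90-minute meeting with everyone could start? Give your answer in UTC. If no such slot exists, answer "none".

15:50

Luca in UTC: 07:45-11:00, 14:35-19:30 (add 3h to convert from UTC-3).
Gabriel in UTC: 06:35-07:45, 08:35-12:15, 14:50-21:00 (add 3h to convert from UTC-3).
Vera in UTC: 08:10-11:35, 13:50-20:55 (add 3h to convert from UTC-3).
Leo in UTC: 06:00-11:45, 13:30-17:20, 20:25-21:00 (subtract 1h to convert from UTC+1).
Ximena in UTC: 08:35-08:55, 14:50-20:15 (subtract 1h to convert from UTC+1).
Luca ∩ Gabriel: 08:35-11:00, 14:50-19:30.
Luca ∩ Gabriel ∩ Vera: 08:35-11:00, 14:50-19:30.
Luca ∩ Gabriel ∩ Vera ∩ Leo: 08:35-11:00, 14:50-17:20.
Luca ∩ Gabriel ∩ Vera ∩ Leo ∩ Ximena: 08:35-08:55, 14:50-17:20.
So the common availability across everyone is 08:35-08:55, 14:50-17:20.
The last common window of at least 90 minutes is 14:50-17:20; a 90-minute meeting can start as late as 15:50 and still end by 17:20.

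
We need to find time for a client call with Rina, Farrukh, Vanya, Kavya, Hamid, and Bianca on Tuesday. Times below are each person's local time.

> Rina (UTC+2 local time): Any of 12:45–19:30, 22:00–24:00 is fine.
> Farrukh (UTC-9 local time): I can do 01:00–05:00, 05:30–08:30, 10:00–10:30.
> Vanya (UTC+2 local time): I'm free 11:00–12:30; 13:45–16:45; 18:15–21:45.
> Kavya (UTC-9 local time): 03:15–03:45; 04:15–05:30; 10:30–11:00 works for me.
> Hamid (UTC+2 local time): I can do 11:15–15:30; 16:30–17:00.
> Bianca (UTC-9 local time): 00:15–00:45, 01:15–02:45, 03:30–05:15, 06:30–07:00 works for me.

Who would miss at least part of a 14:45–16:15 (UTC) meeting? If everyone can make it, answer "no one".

Bianca, Hamid, Kavya, Vanya

Rina in UTC: 10:45-17:30, 20:00-22:00 (subtract 2h to convert from UTC+2).
Farrukh in UTC: 10:00-14:00, 14:30-17:30, 19:00-19:30 (add 9h to convert from UTC-9).
Vanya in UTC: 09:00-10:30, 11:45-14:45, 16:15-19:45 (subtract 2h to convert from UTC+2).
Kavya in UTC: 12:15-12:45, 13:15-14:30, 19:30-20:00 (add 9h to convert from UTC-9).
Hamid in UTC: 09:15-13:30, 14:30-15:00 (subtract 2h to convert from UTC+2).
Bianca in UTC: 09:15-09:45, 10:15-11:45, 12:30-14:15, 15:30-16:00 (add 9h to convert from UTC-9).
Rina: free for 14:45-16:15. Farrukh: free for 14:45-16:15. Vanya: not fully free for 14:45-16:15. Kavya: not fully free for 14:45-16:15. Hamid: not fully free for 14:45-16:15. Bianca: not fully free for 14:45-16:15.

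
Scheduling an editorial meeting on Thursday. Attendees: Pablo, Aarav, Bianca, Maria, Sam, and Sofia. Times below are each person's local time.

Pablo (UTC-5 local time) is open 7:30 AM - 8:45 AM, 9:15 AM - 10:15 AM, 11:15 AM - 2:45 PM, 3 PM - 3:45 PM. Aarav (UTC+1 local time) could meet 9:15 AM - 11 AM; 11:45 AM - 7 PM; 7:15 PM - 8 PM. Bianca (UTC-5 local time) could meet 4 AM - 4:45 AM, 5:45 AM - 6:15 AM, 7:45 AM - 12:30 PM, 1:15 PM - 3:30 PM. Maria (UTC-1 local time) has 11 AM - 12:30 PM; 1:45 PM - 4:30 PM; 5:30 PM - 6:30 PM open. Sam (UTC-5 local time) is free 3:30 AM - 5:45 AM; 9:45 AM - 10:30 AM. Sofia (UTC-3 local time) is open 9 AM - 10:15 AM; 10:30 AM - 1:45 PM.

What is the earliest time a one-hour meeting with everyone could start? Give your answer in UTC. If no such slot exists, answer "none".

none

Pablo in UTC: 12:30-13:45, 14:15-15:15, 16:15-19:45, 20:00-20:45 (add 5h to convert from UTC-5).
Aarav in UTC: 08:15-10:00, 10:45-18:00, 18:15-19:00 (subtract 1h to convert from UTC+1).
Bianca in UTC: 09:00-09:45, 10:45-11:15, 12:45-17:30, 18:15-20:30 (add 5h to convert from UTC-5).
Maria in UTC: 12:00-13:30, 14:45-17:30, 18:30-19:30 (add 1h to convert from UTC-1).
Sam in UTC: 08:30-10:45, 14:45-15:30 (add 5h to convert from UTC-5).
Sofia in UTC: 12:00-13:15, 13:30-16:45 (add 3h to convert from UTC-3).
Pablo ∩ Aarav: 12:30-13:45, 14:15-15:15, 16:15-18:00, 18:15-19:00.
Pablo ∩ Aarav ∩ Bianca: 12:45-13:45, 14:15-15:15, 16:15-17:30, 18:15-19:00.
Pablo ∩ Aarav ∩ Bianca ∩ Maria: 12:45-13:30, 14:45-15:15, 16:15-17:30, 18:30-19:00.
Pablo ∩ Aarav ∩ Bianca ∩ Maria ∩ Sam: 14:45-15:15.
Pablo ∩ Aarav ∩ Bianca ∩ Maria ∩ Sam ∩ Sofia: 14:45-15:15.
No common window is at least 60 minutes long.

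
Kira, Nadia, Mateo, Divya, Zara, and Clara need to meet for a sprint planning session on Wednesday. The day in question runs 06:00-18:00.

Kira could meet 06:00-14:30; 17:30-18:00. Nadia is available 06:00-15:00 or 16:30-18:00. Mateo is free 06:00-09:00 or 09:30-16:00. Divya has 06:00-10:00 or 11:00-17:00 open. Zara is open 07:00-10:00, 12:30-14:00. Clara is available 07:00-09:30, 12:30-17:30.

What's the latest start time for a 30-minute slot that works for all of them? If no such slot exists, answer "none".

Kira ∩ Nadia: 06:00-14:30, 17:30-18:00.
Kira ∩ Nadia ∩ Mateo: 06:00-09:00, 09:30-14:30.
Kira ∩ Nadia ∩ Mateo ∩ Divya: 06:00-09:00, 09:30-10:00, 11:00-14:30.
Kira ∩ Nadia ∩ Mateo ∩ Divya ∩ Zara: 07:00-09:00, 09:30-10:00, 12:30-14:00.
Kira ∩ Nadia ∩ Mateo ∩ Divya ∩ Zara ∩ Clara: 07:00-09:00, 12:30-14:00.
The last common window of at least 30 minutes is 12:30-14:00; a 30-minute meeting can start as late as 13:30 and still end by 14:00.

13:30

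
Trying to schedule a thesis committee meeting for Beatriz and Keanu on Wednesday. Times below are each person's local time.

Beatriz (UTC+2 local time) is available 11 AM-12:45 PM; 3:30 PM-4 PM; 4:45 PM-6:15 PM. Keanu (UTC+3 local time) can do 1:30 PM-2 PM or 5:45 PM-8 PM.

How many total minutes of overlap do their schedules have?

Beatriz in UTC: 09:00-10:45, 13:30-14:00, 14:45-16:15 (subtract 2h to convert from UTC+2).
Keanu in UTC: 10:30-11:00, 14:45-17:00 (subtract 3h to convert from UTC+3).
Beatriz ∩ Keanu: 10:30-10:45, 14:45-16:15.
Summing the common windows: 15 + 90 = 105 minutes.

105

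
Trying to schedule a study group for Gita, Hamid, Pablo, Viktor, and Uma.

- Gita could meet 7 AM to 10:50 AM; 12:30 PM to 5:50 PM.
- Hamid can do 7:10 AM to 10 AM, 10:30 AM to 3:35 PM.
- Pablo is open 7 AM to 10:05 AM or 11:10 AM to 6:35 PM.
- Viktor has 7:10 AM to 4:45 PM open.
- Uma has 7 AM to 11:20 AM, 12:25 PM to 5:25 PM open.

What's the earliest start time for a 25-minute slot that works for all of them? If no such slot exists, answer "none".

Gita ∩ Hamid: 07:10-10:00, 10:30-10:50, 12:30-15:35.
Gita ∩ Hamid ∩ Pablo: 07:10-10:00, 12:30-15:35.
Gita ∩ Hamid ∩ Pablo ∩ Viktor: 07:10-10:00, 12:30-15:35.
Gita ∩ Hamid ∩ Pablo ∩ Viktor ∩ Uma: 07:10-10:00, 12:30-15:35.
So the common availability across everyone is 07:10-10:00, 12:30-15:35.
The first common window of at least 25 minutes is 07:10-10:00, so the earliest start is 07:10.

07:10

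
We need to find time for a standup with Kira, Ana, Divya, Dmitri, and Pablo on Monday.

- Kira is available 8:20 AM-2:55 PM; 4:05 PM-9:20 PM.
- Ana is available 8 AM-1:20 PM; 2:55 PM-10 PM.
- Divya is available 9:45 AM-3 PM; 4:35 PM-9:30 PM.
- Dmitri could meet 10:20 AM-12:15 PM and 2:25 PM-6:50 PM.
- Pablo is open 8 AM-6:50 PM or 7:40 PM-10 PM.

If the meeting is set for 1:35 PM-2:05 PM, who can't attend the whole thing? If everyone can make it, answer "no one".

Kira: free for 13:35-14:05. Ana: not fully free for 13:35-14:05. Divya: free for 13:35-14:05. Dmitri: not fully free for 13:35-14:05. Pablo: free for 13:35-14:05.

Ana, Dmitri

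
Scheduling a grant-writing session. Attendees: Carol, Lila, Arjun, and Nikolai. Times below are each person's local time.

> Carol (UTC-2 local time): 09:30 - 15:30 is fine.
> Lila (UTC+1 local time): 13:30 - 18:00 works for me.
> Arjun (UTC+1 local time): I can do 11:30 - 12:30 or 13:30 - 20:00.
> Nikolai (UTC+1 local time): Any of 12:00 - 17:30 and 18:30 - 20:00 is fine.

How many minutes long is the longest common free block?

240

Carol in UTC: 11:30-17:30 (add 2h to convert from UTC-2).
Lila in UTC: 12:30-17:00 (subtract 1h to convert from UTC+1).
Arjun in UTC: 10:30-11:30, 12:30-19:00 (subtract 1h to convert from UTC+1).
Nikolai in UTC: 11:00-16:30, 17:30-19:00 (subtract 1h to convert from UTC+1).
Carol ∩ Lila: 12:30-17:00.
Carol ∩ Lila ∩ Arjun: 12:30-17:00.
Carol ∩ Lila ∩ Arjun ∩ Nikolai: 12:30-16:30.
The longest is 12:30-16:30 at 240 minutes.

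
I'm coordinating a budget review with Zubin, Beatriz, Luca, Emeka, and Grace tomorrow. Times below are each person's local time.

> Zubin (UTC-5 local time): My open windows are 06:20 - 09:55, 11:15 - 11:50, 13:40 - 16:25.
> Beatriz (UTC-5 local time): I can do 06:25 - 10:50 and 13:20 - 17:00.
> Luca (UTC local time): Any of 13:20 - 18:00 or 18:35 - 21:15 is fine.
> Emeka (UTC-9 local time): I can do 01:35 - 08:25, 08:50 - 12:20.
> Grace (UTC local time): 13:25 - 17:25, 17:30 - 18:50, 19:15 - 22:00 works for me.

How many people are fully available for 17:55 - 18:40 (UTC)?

2

Zubin in UTC: 11:20-14:55, 16:15-16:50, 18:40-21:25 (add 5h to convert from UTC-5).
Beatriz in UTC: 11:25-15:50, 18:20-22:00 (add 5h to convert from UTC-5).
Luca in UTC: 13:20-18:00, 18:35-21:15.
Emeka in UTC: 10:35-17:25, 17:50-21:20 (add 9h to convert from UTC-9).
Grace in UTC: 13:25-17:25, 17:30-18:50, 19:15-22:00.
Emeka and Grace can make the full 17:55-18:40 slot — that's 2.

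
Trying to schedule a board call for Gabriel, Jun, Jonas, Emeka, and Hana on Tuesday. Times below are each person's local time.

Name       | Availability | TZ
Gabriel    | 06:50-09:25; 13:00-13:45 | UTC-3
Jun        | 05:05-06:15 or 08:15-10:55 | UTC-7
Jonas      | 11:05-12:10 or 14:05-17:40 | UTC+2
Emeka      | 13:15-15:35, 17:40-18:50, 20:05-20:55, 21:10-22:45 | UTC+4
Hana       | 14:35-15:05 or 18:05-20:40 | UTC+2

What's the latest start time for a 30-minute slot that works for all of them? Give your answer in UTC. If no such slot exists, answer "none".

none

Gabriel in UTC: 09:50-12:25, 16:00-16:45 (add 3h to convert from UTC-3).
Jun in UTC: 12:05-13:15, 15:15-17:55 (add 7h to convert from UTC-7).
Jonas in UTC: 09:05-10:10, 12:05-15:40 (subtract 2h to convert from UTC+2).
Emeka in UTC: 09:15-11:35, 13:40-14:50, 16:05-16:55, 17:10-18:45 (subtract 4h to convert from UTC+4).
Hana in UTC: 12:35-13:05, 16:05-18:40 (subtract 2h to convert from UTC+2).
Gabriel ∩ Jun: 12:05-12:25, 16:00-16:45.
Gabriel ∩ Jun ∩ Jonas: 12:05-12:25.
Gabriel ∩ Jun ∩ Jonas ∩ Emeka: ∅.
Gabriel ∩ Jun ∩ Jonas ∩ Emeka ∩ Hana: ∅.
There is no time when everyone is free.
No common window is at least 30 minutes long.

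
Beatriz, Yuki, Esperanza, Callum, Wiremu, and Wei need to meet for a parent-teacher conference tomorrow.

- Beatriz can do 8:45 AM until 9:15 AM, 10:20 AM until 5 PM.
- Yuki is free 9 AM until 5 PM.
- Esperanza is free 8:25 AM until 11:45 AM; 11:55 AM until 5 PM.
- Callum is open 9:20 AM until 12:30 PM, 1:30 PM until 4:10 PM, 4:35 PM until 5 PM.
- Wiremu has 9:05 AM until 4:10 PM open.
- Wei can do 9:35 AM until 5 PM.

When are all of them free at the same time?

10:20-11:45, 11:55-12:30, 13:30-16:10

Beatriz ∩ Yuki: 09:00-09:15, 10:20-17:00.
Beatriz ∩ Yuki ∩ Esperanza: 09:00-09:15, 10:20-11:45, 11:55-17:00.
Beatriz ∩ Yuki ∩ Esperanza ∩ Callum: 10:20-11:45, 11:55-12:30, 13:30-16:10, 16:35-17:00.
Beatriz ∩ Yuki ∩ Esperanza ∩ Callum ∩ Wiremu: 10:20-11:45, 11:55-12:30, 13:30-16:10.
Beatriz ∩ Yuki ∩ Esperanza ∩ Callum ∩ Wiremu ∩ Wei: 10:20-11:45, 11:55-12:30, 13:30-16:10.
Those are the intersection windows.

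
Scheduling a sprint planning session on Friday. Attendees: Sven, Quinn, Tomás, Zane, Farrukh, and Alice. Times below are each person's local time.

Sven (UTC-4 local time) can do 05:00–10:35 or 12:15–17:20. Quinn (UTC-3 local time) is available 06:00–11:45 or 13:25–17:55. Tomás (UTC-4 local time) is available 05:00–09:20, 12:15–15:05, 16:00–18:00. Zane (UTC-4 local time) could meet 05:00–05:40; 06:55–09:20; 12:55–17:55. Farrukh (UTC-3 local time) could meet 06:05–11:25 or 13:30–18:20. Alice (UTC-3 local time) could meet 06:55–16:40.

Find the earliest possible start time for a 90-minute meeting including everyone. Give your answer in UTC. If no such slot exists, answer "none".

Sven in UTC: 09:00-14:35, 16:15-21:20 (add 4h to convert from UTC-4).
Quinn in UTC: 09:00-14:45, 16:25-20:55 (add 3h to convert from UTC-3).
Tomás in UTC: 09:00-13:20, 16:15-19:05, 20:00-22:00 (add 4h to convert from UTC-4).
Zane in UTC: 09:00-09:40, 10:55-13:20, 16:55-21:55 (add 4h to convert from UTC-4).
Farrukh in UTC: 09:05-14:25, 16:30-21:20 (add 3h to convert from UTC-3).
Alice in UTC: 09:55-19:40 (add 3h to convert from UTC-3).
Sven ∩ Quinn: 09:00-14:35, 16:25-20:55.
Sven ∩ Quinn ∩ Tomás: 09:00-13:20, 16:25-19:05, 20:00-20:55.
Sven ∩ Quinn ∩ Tomás ∩ Zane: 09:00-09:40, 10:55-13:20, 16:55-19:05, 20:00-20:55.
Sven ∩ Quinn ∩ Tomás ∩ Zane ∩ Farrukh: 09:05-09:40, 10:55-13:20, 16:55-19:05, 20:00-20:55.
Sven ∩ Quinn ∩ Tomás ∩ Zane ∩ Farrukh ∩ Alice: 10:55-13:20, 16:55-19:05.
So the common availability across everyone is 10:55-13:20, 16:55-19:05.
The first common window of at least 90 minutes is 10:55-13:20, so the earliest start is 10:55.

10:55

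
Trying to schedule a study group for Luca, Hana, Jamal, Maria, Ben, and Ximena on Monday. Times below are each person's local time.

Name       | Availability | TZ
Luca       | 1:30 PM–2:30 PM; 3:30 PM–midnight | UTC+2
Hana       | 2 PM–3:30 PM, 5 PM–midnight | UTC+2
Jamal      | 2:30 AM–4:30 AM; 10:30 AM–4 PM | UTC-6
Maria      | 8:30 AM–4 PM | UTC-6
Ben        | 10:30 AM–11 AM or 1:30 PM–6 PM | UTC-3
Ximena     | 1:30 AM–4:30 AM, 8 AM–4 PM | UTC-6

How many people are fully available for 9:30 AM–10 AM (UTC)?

2

Luca in UTC: 11:30-12:30, 13:30-22:00 (subtract 2h to convert from UTC+2).
Hana in UTC: 12:00-13:30, 15:00-22:00 (subtract 2h to convert from UTC+2).
Jamal in UTC: 08:30-10:30, 16:30-22:00 (add 6h to convert from UTC-6).
Maria in UTC: 14:30-22:00 (add 6h to convert from UTC-6).
Ben in UTC: 13:30-14:00, 16:30-21:00 (add 3h to convert from UTC-3).
Ximena in UTC: 07:30-10:30, 14:00-22:00 (add 6h to convert from UTC-6).
Jamal and Ximena can make the full 09:30-10:00 slot — that's 2.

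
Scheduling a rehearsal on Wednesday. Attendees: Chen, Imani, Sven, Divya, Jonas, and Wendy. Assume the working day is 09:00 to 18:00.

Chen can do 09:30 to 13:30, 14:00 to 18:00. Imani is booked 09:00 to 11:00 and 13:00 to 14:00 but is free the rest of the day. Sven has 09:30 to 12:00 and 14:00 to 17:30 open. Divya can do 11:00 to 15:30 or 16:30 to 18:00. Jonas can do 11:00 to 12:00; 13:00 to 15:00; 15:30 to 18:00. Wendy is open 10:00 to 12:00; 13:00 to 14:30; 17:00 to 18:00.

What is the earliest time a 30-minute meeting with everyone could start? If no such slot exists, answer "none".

Chen free: 09:30-13:30, 14:00-18:00.
Imani free: 11:00-13:00, 14:00-18:00 (invert busy blocks within the working day).
Sven free: 09:30-12:00, 14:00-17:30.
Divya free: 11:00-15:30, 16:30-18:00.
Jonas free: 11:00-12:00, 13:00-15:00, 15:30-18:00.
Wendy free: 10:00-12:00, 13:00-14:30, 17:00-18:00.
Chen ∩ Imani: 11:00-13:00, 14:00-18:00.
Chen ∩ Imani ∩ Sven: 11:00-12:00, 14:00-17:30.
Chen ∩ Imani ∩ Sven ∩ Divya: 11:00-12:00, 14:00-15:30, 16:30-17:30.
Chen ∩ Imani ∩ Sven ∩ Divya ∩ Jonas: 11:00-12:00, 14:00-15:00, 16:30-17:30.
Chen ∩ Imani ∩ Sven ∩ Divya ∩ Jonas ∩ Wendy: 11:00-12:00, 14:00-14:30, 17:00-17:30.
The first common window of at least 30 minutes is 11:00-12:00, so the earliest start is 11:00.

11:00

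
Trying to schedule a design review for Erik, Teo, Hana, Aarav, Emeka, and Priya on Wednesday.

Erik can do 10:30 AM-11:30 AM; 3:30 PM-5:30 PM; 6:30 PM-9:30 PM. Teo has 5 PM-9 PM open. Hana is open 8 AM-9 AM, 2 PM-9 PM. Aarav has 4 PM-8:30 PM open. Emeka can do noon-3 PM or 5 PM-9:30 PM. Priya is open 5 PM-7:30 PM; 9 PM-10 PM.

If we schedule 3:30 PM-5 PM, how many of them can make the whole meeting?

2

Erik and Hana can make the full 15:30-17:00 slot — that's 2.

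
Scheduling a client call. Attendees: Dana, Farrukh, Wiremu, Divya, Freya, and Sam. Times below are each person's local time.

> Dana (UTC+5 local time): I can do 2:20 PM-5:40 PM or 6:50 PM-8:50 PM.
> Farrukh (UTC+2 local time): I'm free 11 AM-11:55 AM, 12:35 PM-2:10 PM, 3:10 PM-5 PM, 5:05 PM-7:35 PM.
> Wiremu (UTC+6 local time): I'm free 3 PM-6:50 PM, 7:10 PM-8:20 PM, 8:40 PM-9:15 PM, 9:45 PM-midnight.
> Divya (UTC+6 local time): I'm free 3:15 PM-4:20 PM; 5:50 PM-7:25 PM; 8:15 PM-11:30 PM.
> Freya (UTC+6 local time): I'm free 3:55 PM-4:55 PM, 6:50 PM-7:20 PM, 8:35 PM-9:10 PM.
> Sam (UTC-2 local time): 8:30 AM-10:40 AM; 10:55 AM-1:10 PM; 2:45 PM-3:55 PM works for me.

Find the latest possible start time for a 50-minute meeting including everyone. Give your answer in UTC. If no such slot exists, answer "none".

none

Dana in UTC: 09:20-12:40, 13:50-15:50 (subtract 5h to convert from UTC+5).
Farrukh in UTC: 09:00-09:55, 10:35-12:10, 13:10-15:00, 15:05-17:35 (subtract 2h to convert from UTC+2).
Wiremu in UTC: 09:00-12:50, 13:10-14:20, 14:40-15:15, 15:45-18:00 (subtract 6h to convert from UTC+6).
Divya in UTC: 09:15-10:20, 11:50-13:25, 14:15-17:30 (subtract 6h to convert from UTC+6).
Freya in UTC: 09:55-10:55, 12:50-13:20, 14:35-15:10 (subtract 6h to convert from UTC+6).
Sam in UTC: 10:30-12:40, 12:55-15:10, 16:45-17:55 (add 2h to convert from UTC-2).
Dana ∩ Farrukh: 09:20-09:55, 10:35-12:10, 13:50-15:00, 15:05-15:50.
Dana ∩ Farrukh ∩ Wiremu: 09:20-09:55, 10:35-12:10, 13:50-14:20, 14:40-15:00, 15:05-15:15, 15:45-15:50.
Dana ∩ Farrukh ∩ Wiremu ∩ Divya: 09:20-09:55, 11:50-12:10, 14:15-14:20, 14:40-15:00, 15:05-15:15, 15:45-15:50.
Dana ∩ Farrukh ∩ Wiremu ∩ Divya ∩ Freya: 14:40-15:00, 15:05-15:10.
Dana ∩ Farrukh ∩ Wiremu ∩ Divya ∩ Freya ∩ Sam: 14:40-15:00, 15:05-15:10.
Those are the intersection windows.
No common window is at least 50 minutes long.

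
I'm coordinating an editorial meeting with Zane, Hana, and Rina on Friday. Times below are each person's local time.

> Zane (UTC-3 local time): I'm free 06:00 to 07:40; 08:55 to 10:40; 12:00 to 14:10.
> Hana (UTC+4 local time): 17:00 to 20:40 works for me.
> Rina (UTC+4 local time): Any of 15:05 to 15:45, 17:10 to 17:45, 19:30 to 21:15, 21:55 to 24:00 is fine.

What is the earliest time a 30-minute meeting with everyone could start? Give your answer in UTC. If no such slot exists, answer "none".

13:10

Zane in UTC: 09:00-10:40, 11:55-13:40, 15:00-17:10 (add 3h to convert from UTC-3).
Hana in UTC: 13:00-16:40 (subtract 4h to convert from UTC+4).
Rina in UTC: 11:05-11:45, 13:10-13:45, 15:30-17:15, 17:55-20:00 (subtract 4h to convert from UTC+4).
Zane ∩ Hana: 13:00-13:40, 15:00-16:40.
Zane ∩ Hana ∩ Rina: 13:10-13:40, 15:30-16:40.
Those are the intersection windows.
The first common window of at least 30 minutes is 13:10-13:40, so the earliest start is 13:10.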